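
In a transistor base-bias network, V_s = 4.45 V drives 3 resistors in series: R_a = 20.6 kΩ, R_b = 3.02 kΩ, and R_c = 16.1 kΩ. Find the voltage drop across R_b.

V ≈ 0.338 V

ΣR = 20.6 + 3.02 + 16.1 = 39.72 kΩ.
Voltage divider: V = V_s · (3.020 / 39.72) = 4.45 × 0.07603 = 0.3383 V.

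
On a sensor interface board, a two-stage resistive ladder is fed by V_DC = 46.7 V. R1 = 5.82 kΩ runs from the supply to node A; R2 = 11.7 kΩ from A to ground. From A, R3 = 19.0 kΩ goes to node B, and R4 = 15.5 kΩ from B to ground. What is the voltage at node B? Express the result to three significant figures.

V_B ≈ 12.6 V

Looking into the second stage from A: R3 + R4 = 34.50 kΩ appears in parallel with R2.
R2 ‖ (R3+R4) = 8.737 kΩ.
First divider: V_A = V_DC · 8.737/(5.82 + 8.737) = 28.03 V.
Then the unloaded second divider: V_B = V_A × R4/(R3+R4) = 28.03 × 0.4493 = 12.59 V.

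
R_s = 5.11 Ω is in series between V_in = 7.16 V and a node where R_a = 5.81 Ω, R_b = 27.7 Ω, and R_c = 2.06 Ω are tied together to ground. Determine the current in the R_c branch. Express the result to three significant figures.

I ≈ 0.765 A

Parallel bank: R_p = 1/(1/5.81 + 1/27.7 + 1/2.06) = 1.442 Ω.
V_A by voltage divider: V_A = 7.16 × 1.442/(5.11 + 1.442) = 1.576 V.
Branch current I = V_A/R_c = 1.576/2.06 = 0.7648 A.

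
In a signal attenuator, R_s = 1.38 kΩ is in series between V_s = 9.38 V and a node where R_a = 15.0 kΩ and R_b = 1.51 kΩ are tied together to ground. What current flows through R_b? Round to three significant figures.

I ≈ 3.10 mA

Equivalent of the parallel group: R_p = 1.372 kΩ.
Node voltage V_A = V_s · R_p/(R_s + R_p) = 9.38 × 0.4985 = 4.676 V.
Branch current I = V_A/R_b = 4.676/1.51 = 3.097 mA.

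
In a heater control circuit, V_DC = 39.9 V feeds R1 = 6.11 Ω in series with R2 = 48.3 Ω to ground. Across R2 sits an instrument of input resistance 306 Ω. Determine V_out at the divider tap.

V_out ≈ 34.8 V

First combine the lower leg with the load: R2 ‖ R_L = 41.72 Ω.
Now apply the divider: V_out = 39.9 × 0.8722 = 34.80 V.
(Unloaded it would be 35.4 V; the load pulls it down.)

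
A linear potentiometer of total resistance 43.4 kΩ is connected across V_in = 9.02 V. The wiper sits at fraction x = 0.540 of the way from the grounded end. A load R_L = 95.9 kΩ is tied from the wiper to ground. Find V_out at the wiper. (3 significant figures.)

V_out ≈ 4.38 V

Split the track: R_lower = x·R_p = 23.44 kΩ, R_upper = (1−x)·R_p = 19.96 kΩ.
R_L loads the lower segment: effective lower R = 18.83 kΩ.
V_out = 9.02 × 18.83/(19.96 + 18.83) = 4.379 V.
(Unloaded: V_out = x·V_in = 4.87 V.)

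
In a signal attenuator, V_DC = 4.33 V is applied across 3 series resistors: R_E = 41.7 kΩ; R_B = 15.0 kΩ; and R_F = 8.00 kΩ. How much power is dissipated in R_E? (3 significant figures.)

P ≈ 0.187 mW

Series current I = V_DC/ΣR = 4.33/64.70 = 0.06692 mA.
V(R_E) = I·R = 2.791 V; P = V·I = 2.791 × 0.06692 = 0.1868 mW.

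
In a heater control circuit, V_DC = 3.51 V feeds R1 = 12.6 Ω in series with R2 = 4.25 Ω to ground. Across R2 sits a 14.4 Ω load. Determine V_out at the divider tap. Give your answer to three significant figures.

R2 ‖ R_L = (4.25 × 14.4)/(4.25 + 14.4) = 3.282 Ω.
Then V_out = V_DC · R2'/(R1 + R2') = 3.51 × 3.282/15.88 = 0.7253 V.

V_out ≈ 0.725 V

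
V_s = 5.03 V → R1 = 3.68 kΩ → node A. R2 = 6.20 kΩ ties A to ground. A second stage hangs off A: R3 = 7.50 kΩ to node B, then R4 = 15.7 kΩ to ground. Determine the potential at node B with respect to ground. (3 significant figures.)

The second stage (R3 + R4 = 23.20 kΩ) loads node A in parallel with R2.
Effective lower resistance at A: R2 ‖ 23.20 = 4.893 kΩ.
V_A = 5.03 × 4.893/(3.68 + 4.893) = 2.871 V.
Stage 2 is unloaded, so V_B = V_A · R4/(R3+R4) = 2.871 × 15.7/23.20 = 1.943 V.

V_B ≈ 1.94 V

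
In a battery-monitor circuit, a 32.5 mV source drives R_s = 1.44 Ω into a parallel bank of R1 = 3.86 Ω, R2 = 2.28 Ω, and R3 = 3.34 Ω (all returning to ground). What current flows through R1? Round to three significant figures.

I ≈ 3.46 mA

Combine the parallel branches: R_p = (1/3.86 + 1/2.28 + 1/3.34)⁻¹ = 1.003 Ω.
V_A by voltage divider: V_A = 32.5 × 1.003/(1.44 + 1.003) = 13.34 mV.
I(R1) = V_A / R1 = 13.34/3.86 = 3.457 mA.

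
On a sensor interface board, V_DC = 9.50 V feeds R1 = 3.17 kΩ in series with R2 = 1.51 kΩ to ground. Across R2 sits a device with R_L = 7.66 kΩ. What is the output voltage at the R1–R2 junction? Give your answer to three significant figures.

First combine the lower leg with the load: R2 ‖ R_L = 1.261 kΩ.
Voltage divider with the loaded lower leg: V_out = 9.50 × 1.261/(3.17 + 1.261) = 9.50 × 0.2846 = 2.704 V.
(Unloaded it would be 3.07 V; the load pulls it down.)

V_out ≈ 2.70 V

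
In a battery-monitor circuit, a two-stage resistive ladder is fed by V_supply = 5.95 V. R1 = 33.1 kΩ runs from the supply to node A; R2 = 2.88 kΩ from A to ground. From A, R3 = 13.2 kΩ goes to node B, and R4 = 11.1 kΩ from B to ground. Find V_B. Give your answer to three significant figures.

V_B ≈ 0.196 V

Node A sees R2 in parallel with the series input of stage 2, R3 + R4 = 24.30 kΩ.
R2 ‖ (R3+R4) = 2.575 kΩ.
First divider: V_A = V_supply · 2.575/(33.1 + 2.575) = 0.4294 V.
Stage 2 is unloaded, so V_B = V_A · R4/(R3+R4) = 0.4294 × 11.1/24.30 = 0.1962 V.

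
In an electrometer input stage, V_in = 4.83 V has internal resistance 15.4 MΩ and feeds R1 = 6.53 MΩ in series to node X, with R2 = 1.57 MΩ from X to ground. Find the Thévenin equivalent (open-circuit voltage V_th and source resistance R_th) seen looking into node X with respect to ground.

V_th ≈ 0.323 V, R_th ≈ 1.47 MΩ

R1' = 15.4 + 6.53 = 21.93 MΩ (source resistance + R1).
V_th is the unloaded tap voltage: V_in · R2/(R1'+R2) = 4.83 × 0.06681 = 0.3227 V.
With V_in suppressed (replaced by a short), R_th = R1' ‖ R2 = (21.93 × 1.57)/(21.93 + 1.57) = 1.465 MΩ.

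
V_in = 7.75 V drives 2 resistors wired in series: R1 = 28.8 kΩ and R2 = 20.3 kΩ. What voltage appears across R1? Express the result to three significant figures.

V ≈ 4.55 V

ΣR = 28.8 + 20.3 = 49.10 kΩ.
Voltage divider: V = V_in · (28.80 / 49.10) = 7.75 × 0.5866 = 4.546 V.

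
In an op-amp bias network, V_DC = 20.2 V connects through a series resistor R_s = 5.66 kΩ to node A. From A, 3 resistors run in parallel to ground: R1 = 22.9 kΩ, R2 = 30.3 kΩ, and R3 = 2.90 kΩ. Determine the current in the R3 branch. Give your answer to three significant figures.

I ≈ 2.06 mA

Parallel bank: R_p = 1/(1/22.9 + 1/30.3 + 1/2.90) = 2.372 kΩ.
V_A = 20.2 × 2.372/8.032 = 5.966 V.
Branch current I = V_A/R3 = 5.966/2.90 = 2.057 mA.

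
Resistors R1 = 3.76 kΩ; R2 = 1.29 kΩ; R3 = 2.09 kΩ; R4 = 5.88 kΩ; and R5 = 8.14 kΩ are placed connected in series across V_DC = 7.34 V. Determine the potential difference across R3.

V ≈ 0.725 V

Series total: ΣR = 3.76 + 1.29 + 2.09 + 5.88 + 8.14 = 21.16 kΩ.
Voltage divider: V = V_DC · (2.090 / 21.16) = 7.34 × 0.09877 = 0.7250 V.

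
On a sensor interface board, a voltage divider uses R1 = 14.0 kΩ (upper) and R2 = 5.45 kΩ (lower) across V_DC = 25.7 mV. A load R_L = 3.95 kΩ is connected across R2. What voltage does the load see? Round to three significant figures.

V_out ≈ 3.61 mV

R2 ‖ R_L = (5.45 × 3.95)/(5.45 + 3.95) = 2.290 kΩ.
Voltage divider with the loaded lower leg: V_out = 25.7 × 2.290/(14.0 + 2.290) = 25.7 × 0.1406 = 3.613 mV.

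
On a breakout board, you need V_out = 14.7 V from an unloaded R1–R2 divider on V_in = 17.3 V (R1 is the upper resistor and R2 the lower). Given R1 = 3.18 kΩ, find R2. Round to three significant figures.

The divider ratio is R2/(R1+R2) = 14.7/17.3 = 0.8497.
R2 = R1 · 0.8497/(1 − 0.8497) = 17.98 kΩ.

R2 ≈ 18.0 kΩ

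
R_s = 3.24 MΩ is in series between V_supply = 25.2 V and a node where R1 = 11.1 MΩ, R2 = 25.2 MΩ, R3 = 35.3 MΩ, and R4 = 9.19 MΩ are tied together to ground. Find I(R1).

I ≈ 1.22 µA

Equivalent of the parallel group: R_p = 3.747 MΩ.
V_A by voltage divider: V_A = 25.2 × 3.747/(3.24 + 3.747) = 13.51 V.
Branch current I = V_A/R1 = 13.51/11.1 = 1.217 µA.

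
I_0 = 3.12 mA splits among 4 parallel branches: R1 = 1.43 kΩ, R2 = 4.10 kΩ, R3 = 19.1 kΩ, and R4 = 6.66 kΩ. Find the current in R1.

ΣG = 1/1.43 + 1/4.10 + 1/19.1 + 1/6.66 = 1.146.
Current divider: I(R1) = I_0 · G_k/ΣG = 3.12 × (0.6993/1.146) = 3.12 × 0.6104 = 1.904 mA.

I ≈ 1.90 mA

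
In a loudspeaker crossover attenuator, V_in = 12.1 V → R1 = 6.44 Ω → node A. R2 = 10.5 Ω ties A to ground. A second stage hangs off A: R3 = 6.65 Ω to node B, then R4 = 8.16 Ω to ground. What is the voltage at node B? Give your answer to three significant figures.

Node A sees R2 in parallel with the series input of stage 2, R3 + R4 = 14.81 Ω.
R2 ‖ (R3+R4) = 6.144 Ω.
So V_A = 12.1 × 0.4882 = 5.908 V.
Then the unloaded second divider: V_B = V_A × R4/(R3+R4) = 5.908 × 0.5510 = 3.255 V.

V_B ≈ 3.26 V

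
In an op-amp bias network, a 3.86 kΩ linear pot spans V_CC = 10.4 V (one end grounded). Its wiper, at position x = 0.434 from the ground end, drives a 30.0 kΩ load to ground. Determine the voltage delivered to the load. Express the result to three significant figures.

V_out ≈ 4.38 V

The pot divides into 2.185 kΩ above the wiper and 1.675 kΩ below.
R_L loads the lower segment: effective lower R = 1.587 kΩ.
Then V_out = V_CC · 1.587/(2.185 + 1.587) = 4.375 V.
(Unloaded: V_out = x·V_CC = 4.51 V.)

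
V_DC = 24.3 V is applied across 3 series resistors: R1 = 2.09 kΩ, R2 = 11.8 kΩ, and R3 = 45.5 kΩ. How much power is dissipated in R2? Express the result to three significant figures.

P ≈ 1.98 mW

The common current is I = 24.3/59.39 = 0.4092 mA.
P(R2) = I²·R2 = (0.4092)² × 11.8 = 1.975 mW.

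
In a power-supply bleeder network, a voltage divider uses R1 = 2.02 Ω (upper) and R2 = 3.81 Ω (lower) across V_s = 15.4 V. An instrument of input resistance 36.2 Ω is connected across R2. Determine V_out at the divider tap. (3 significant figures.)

V_out ≈ 9.71 V

The load sits in parallel with R2, giving an effective lower resistance R2' = R2·R_L/(R2+R_L) = 3.447 Ω.
Then V_out = V_s · R2'/(R1 + R2') = 15.4 × 3.447/5.467 = 9.710 V.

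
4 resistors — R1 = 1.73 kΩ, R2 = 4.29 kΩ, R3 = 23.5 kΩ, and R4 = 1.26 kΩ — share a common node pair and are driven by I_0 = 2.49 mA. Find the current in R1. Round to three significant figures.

I ≈ 0.874 mA

ΣG = 1/1.73 + 1/4.29 + 1/23.5 + 1/1.26 = 1.647.
By the current-divider rule, I = I_0 · G_k/ΣG = 2.49 × 0.3509 = 0.8737 mA.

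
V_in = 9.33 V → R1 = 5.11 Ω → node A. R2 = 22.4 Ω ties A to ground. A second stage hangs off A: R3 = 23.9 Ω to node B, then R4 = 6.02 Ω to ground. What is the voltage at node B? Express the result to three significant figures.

V_B ≈ 1.34 V

Looking into the second stage from A: R3 + R4 = 29.92 Ω appears in parallel with R2.
Effective lower resistance at A: R2 ‖ 29.92 = 12.81 Ω.
So V_A = 9.33 × 0.7148 = 6.669 V.
Then the unloaded second divider: V_B = V_A × R4/(R3+R4) = 6.669 × 0.2012 = 1.342 V.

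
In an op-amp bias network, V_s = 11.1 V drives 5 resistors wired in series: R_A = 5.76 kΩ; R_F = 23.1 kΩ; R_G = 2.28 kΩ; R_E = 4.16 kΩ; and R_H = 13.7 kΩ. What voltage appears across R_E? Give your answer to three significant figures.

V ≈ 0.942 V

Series total: ΣR = 5.76 + 23.1 + 2.28 + 4.16 + 13.7 = 49.00 kΩ.
V = V_s · R/ΣR = 11.1 × 0.08490 = 0.9424 V.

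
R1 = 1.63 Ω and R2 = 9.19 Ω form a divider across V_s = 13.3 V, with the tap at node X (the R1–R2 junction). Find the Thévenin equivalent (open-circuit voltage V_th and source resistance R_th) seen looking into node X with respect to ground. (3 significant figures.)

V_th ≈ 11.3 V, R_th ≈ 1.38 Ω

V_th is the unloaded tap voltage: V_s · R2/(R1+R2) = 13.3 × 0.8494 = 11.30 V.
Looking into X with the source shorted: R_th = R1·R2/(R1+R2) = 1.630 × 9.19/10.82 = 1.384 Ω.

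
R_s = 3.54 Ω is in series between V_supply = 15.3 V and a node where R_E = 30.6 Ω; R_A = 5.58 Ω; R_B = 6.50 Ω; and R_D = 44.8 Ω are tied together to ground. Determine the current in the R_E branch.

I ≈ 0.211 A

Combine the parallel branches: R_p = (1/30.6 + 1/5.58 + 1/6.50 + 1/44.8)⁻¹ = 2.577 Ω.
V_A = 15.3 × 2.577/6.117 = 6.446 V.
I(R_E) = V_A / R_E = 6.446/30.6 = 0.2106 A.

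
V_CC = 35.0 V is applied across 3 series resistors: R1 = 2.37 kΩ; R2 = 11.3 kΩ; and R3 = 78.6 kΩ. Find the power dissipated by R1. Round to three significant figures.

The common current is I = 35.0/92.27 = 0.3793 mA.
V(R1) = I·R = 0.8990 V; P = V·I = 0.8990 × 0.3793 = 0.3410 mW.

P ≈ 0.341 mW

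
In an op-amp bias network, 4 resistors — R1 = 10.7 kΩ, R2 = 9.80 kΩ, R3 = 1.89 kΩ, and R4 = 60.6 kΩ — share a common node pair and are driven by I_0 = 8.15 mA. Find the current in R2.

I ≈ 1.12 mA

Conductances: ΣG = 1/10.7 + 1/9.80 + 1/1.89 + 1/60.6 = 0.7411 (1/kΩ).
By the current-divider rule, I = I_0 · G_k/ΣG = 8.15 × 0.1377 = 1.122 mA.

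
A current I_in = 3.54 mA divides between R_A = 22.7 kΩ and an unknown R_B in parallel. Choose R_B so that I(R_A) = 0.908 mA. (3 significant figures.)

R_B ≈ 7.83 kΩ

The fraction through R_A equals R_B/(R_A+R_B).
With f = 0.2565, R_B = R_A · f/(1−f) = 22.7 × 0.3450 = 7.831 kΩ.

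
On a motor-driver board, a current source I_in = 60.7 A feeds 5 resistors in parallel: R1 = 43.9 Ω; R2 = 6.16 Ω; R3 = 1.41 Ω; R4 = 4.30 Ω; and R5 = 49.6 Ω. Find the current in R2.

I ≈ 8.59 A

ΣG = 1/43.9 + 1/6.16 + 1/1.41 + 1/4.30 + 1/49.6 = 1.147.
R2 takes the fraction G_k/ΣG = 0.1623/1.147 = 0.1415, so I = 60.7 × 0.1415 = 8.591 A.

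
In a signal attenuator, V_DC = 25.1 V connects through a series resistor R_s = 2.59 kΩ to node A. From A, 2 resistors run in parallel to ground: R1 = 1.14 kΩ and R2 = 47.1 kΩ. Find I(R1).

I ≈ 6.62 mA

Equivalent of the parallel group: R_p = 1.113 kΩ.
V_A = 25.1 × 1.113/3.703 = 7.545 V.
Branch current I = V_A/R1 = 7.545/1.14 = 6.618 mA.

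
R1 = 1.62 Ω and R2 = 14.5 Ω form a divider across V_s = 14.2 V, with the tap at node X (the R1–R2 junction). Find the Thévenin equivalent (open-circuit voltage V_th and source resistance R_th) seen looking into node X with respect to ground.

V_th ≈ 12.8 V, R_th ≈ 1.46 Ω

With X open, the divider is unloaded: V_th = 14.2 × 14.5/16.12 = 12.77 V.
Zeroing V_s shorts the top of R1 to ground, so R_th = R1 ‖ R2 = 1.457 Ω.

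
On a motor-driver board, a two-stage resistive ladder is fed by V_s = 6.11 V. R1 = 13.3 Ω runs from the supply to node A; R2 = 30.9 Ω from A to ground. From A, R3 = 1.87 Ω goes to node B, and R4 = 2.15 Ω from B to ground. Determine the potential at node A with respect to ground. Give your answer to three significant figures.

V_A ≈ 1.29 V

Looking into the second stage from A: R3 + R4 = 4.020 Ω appears in parallel with R2.
R2 ‖ (R3+R4) = 3.557 Ω.
V_A = 6.11 × 3.557/(13.3 + 3.557) = 1.289 V.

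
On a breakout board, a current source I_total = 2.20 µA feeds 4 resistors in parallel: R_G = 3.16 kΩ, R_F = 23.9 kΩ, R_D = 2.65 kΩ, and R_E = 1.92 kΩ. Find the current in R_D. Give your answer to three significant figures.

I ≈ 0.661 µA

Total conductance ΣG = 1/3.16 + 1/23.9 + 1/2.65 + 1/1.92 = 1.256 (units of 1/kΩ).
R_D takes the fraction G_k/ΣG = 0.3774/1.256 = 0.3003, so I = 2.20 × 0.3003 = 0.6607 µA.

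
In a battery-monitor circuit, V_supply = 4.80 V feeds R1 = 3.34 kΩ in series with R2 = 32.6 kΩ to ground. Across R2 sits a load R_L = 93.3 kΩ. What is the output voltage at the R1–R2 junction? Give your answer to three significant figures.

V_out ≈ 4.22 V

The load sits in parallel with R2, giving an effective lower resistance R2' = R2·R_L/(R2+R_L) = 24.16 kΩ.
Now apply the divider: V_out = 4.80 × 0.8785 = 4.217 V.
(Unloaded it would be 4.35 V; the load pulls it down.)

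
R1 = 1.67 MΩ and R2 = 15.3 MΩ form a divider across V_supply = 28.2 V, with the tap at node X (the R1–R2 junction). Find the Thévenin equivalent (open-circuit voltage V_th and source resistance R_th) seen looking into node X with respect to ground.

Open-circuit (no load on X): V_th = V_supply · R2/(R1 + R2) = 28.2 × 15.3/(1.670 + 15.3) = 25.42 V.
Looking into X with the source shorted: R_th = R1·R2/(R1+R2) = 1.670 × 15.3/16.97 = 1.506 MΩ.

V_th ≈ 25.4 V, R_th ≈ 1.51 MΩ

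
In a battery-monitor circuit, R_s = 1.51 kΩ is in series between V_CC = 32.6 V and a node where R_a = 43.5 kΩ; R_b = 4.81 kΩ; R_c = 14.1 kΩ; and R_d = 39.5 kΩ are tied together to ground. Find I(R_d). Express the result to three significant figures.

Combine the parallel branches: R_p = (1/43.5 + 1/4.81 + 1/14.1 + 1/39.5)⁻¹ = 3.057 kΩ.
V_A = 32.6 × 3.057/4.567 = 21.82 V.
I(R_d) = V_A / R_d = 21.82/39.5 = 0.5524 mA.

I ≈ 0.552 mA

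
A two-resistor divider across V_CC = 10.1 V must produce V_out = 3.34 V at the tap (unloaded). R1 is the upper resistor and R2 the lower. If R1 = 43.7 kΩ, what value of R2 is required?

R2 ≈ 21.6 kΩ

V_out/V_CC = R2/(R1+R2) = 0.3307.
So R2 = R1 · V_out/(V_CC − V_out) = 43.7 × 3.34/(10.1 − 3.34) = 43.7 × 0.4941 = 21.59 kΩ.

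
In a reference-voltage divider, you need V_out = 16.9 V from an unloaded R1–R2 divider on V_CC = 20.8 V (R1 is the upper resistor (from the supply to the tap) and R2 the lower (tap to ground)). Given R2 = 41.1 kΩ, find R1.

R1 ≈ 9.48 kΩ

The divider ratio is R2/(R1+R2) = 16.9/20.8 = 0.8125.
R1 = R2·(1/k − 1) = 41.1 × 0.2308 = 9.485 kΩ.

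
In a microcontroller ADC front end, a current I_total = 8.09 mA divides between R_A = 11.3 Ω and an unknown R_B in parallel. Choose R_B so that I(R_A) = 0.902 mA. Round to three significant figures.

The fraction through R_A equals R_B/(R_A+R_B).
0.902/8.09 = R_B/(R_A + R_B) → R_B = R_A · (0.1115)/(1 − 0.1115) = 11.3 × 0.1255 = 1.418 Ω.

R_B ≈ 1.42 Ω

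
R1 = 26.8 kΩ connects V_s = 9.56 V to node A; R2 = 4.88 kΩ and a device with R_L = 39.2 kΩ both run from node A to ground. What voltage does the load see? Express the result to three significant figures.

R2 ‖ R_L = (4.88 × 39.2)/(4.88 + 39.2) = 4.340 kΩ.
Now apply the divider: V_out = 9.56 × 0.1394 = 1.332 V.

V_out ≈ 1.33 V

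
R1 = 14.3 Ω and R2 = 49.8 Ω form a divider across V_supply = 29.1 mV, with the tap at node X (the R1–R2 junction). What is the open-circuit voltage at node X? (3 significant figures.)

Open-circuit (no load on X): V_th = V_supply · R2/(R1 + R2) = 29.1 × 49.8/(14.30 + 49.8) = 22.61 mV.

V_th ≈ 22.6 mV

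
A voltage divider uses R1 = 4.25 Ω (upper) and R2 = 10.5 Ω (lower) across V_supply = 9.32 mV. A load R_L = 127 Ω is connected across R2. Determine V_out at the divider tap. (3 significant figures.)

R2 ‖ R_L = (10.5 × 127)/(10.5 + 127) = 9.698 Ω.
Voltage divider with the loaded lower leg: V_out = 9.32 × 9.698/(4.25 + 9.698) = 9.32 × 0.6953 = 6.480 mV.
(Unloaded it would be 6.63 mV; the load pulls it down.)

V_out ≈ 6.48 mV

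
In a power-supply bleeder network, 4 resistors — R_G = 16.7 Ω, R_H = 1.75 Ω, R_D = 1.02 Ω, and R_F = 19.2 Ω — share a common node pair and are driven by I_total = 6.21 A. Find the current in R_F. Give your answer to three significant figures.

Total conductance ΣG = 1/16.7 + 1/1.75 + 1/1.02 + 1/19.2 = 1.664 (units of 1/Ω).
R_F takes the fraction G_k/ΣG = 0.05208/1.664 = 0.03130, so I = 6.21 × 0.03130 = 0.1944 A.

I ≈ 0.194 A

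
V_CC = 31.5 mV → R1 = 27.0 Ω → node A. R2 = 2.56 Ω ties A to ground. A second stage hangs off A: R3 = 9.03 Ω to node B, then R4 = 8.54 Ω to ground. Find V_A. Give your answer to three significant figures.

Looking into the second stage from A: R3 + R4 = 17.57 Ω appears in parallel with R2.
R2 ‖ (R3+R4) = 2.234 Ω.
V_A = 31.5 × 2.234/(27.0 + 2.234) = 2.408 mV.

V_A ≈ 2.41 mV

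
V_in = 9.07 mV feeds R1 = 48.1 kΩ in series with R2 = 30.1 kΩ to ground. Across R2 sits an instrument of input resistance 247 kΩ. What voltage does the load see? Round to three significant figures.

First combine the lower leg with the load: R2 ‖ R_L = 26.83 kΩ.
Voltage divider with the loaded lower leg: V_out = 9.07 × 26.83/(48.1 + 26.83) = 9.07 × 0.3581 = 3.248 mV.

V_out ≈ 3.25 mV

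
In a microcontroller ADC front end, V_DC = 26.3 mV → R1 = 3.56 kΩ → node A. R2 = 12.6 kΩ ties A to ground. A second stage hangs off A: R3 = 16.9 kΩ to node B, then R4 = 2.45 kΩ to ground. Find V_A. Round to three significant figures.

Node A sees R2 in parallel with the series input of stage 2, R3 + R4 = 19.35 kΩ.
Effective lower resistance at A: R2 ‖ 19.35 = 7.631 kΩ.
So V_A = 26.3 × 0.6819 = 17.93 mV.

V_A ≈ 17.9 mV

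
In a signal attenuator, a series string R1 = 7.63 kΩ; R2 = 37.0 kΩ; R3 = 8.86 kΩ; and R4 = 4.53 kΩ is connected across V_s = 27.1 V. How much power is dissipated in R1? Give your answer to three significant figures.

The common current is I = 27.1/58.02 = 0.4671 mA.
V(R1) = I·R = 3.564 V; P = V·I = 3.564 × 0.4671 = 1.665 mW.

P ≈ 1.66 mW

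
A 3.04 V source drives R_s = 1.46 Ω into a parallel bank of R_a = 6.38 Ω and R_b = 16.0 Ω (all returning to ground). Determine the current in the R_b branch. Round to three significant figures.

Parallel bank: R_p = 1/(1/6.38 + 1/16.0) = 4.561 Ω.
Node voltage V_A = V_supply · R_p/(R_s + R_p) = 3.04 × 0.7575 = 2.303 V.
I(R_b) = V_A / R_b = 2.303/16.0 = 0.1439 A.

I ≈ 0.144 A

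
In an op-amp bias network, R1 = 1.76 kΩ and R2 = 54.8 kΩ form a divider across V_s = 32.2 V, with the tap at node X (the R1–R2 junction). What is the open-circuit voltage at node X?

With X open, the divider is unloaded: V_th = 32.2 × 54.8/56.56 = 31.20 V.

V_th ≈ 31.2 V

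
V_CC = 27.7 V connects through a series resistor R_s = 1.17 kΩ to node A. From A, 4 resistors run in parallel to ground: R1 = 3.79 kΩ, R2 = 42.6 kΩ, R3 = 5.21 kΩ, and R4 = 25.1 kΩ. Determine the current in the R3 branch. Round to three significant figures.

I ≈ 3.31 mA

Combine the parallel branches: R_p = (1/3.79 + 1/42.6 + 1/5.21 + 1/25.1)⁻¹ = 1.926 kΩ.
Node voltage V_A = V_CC · R_p/(R_s + R_p) = 27.7 × 0.6221 = 17.23 V.
I(R3) = V_A / R3 = 17.23/5.21 = 3.308 mA.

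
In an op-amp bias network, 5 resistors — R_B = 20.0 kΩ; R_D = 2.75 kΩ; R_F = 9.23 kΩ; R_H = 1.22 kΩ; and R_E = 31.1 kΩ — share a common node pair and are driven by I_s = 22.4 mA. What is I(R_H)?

I ≈ 13.4 mA

ΣG = 1/20.0 + 1/2.75 + 1/9.23 + 1/1.22 + 1/31.1 = 1.374.
By the current-divider rule, I = I_s · G_k/ΣG = 22.4 × 0.5966 = 13.36 mA.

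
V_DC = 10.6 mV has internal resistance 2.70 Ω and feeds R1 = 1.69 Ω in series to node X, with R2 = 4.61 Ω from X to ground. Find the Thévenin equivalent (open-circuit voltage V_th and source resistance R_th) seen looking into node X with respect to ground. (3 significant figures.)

R1' = 2.70 + 1.69 = 4.390 Ω (source resistance + R1).
V_th is the unloaded tap voltage: V_DC · R2/(R1'+R2) = 10.6 × 0.5122 = 5.430 mV.
Looking into X with the source shorted: R_th = R1'·R2/(R1'+R2) = 4.390 × 4.61/9.000 = 2.249 Ω.

V_th ≈ 5.43 mV, R_th ≈ 2.25 Ω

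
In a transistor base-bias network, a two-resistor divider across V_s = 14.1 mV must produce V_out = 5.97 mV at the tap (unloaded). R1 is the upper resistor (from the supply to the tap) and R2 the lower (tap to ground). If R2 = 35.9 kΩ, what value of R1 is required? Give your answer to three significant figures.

Required fraction k = V_out/V_s = 0.4234.
R1 = R2·(1/k − 1) = 35.9 × 1.362 = 48.89 kΩ.

R1 ≈ 48.9 kΩ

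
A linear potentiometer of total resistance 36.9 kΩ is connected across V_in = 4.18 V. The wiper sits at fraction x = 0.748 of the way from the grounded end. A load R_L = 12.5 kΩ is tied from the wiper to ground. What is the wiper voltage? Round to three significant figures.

The pot divides into 9.299 kΩ above the wiper and 27.60 kΩ below.
Lower segment in parallel with the load: 27.60 ‖ 12.5 = 8.604 kΩ.
Then V_out = V_in · 8.604/(9.299 + 8.604) = 2.009 V.

V_out ≈ 2.01 V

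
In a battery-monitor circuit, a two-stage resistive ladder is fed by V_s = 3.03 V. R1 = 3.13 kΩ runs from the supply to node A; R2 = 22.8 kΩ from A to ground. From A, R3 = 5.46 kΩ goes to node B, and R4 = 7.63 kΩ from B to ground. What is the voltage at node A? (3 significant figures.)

V_A ≈ 2.20 V

Node A sees R2 in parallel with the series input of stage 2, R3 + R4 = 13.09 kΩ.
R2 ‖ (R3+R4) = 8.316 kΩ.
V_A = 3.03 × 8.316/(3.13 + 8.316) = 2.201 V.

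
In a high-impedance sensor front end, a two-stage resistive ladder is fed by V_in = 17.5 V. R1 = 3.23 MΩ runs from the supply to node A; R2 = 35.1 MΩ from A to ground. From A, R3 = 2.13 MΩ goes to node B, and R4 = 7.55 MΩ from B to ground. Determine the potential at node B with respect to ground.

The second stage (R3 + R4 = 9.680 MΩ) loads node A in parallel with R2.
Effective lower resistance at A: R2 ‖ 9.680 = 7.587 MΩ.
V_A = 17.5 × 7.587/(3.23 + 7.587) = 12.27 V.
V_B = V_A × 0.7800 = 9.574 V.

V_B ≈ 9.57 V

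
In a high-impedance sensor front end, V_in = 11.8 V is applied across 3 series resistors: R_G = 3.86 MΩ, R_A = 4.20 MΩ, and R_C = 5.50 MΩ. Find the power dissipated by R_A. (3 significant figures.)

P ≈ 3.18 µW

The common current is I = 11.8/13.56 = 0.8702 µA.
P(R_A) = I²·R_A = (0.8702)² × 4.20 = 3.180 µW.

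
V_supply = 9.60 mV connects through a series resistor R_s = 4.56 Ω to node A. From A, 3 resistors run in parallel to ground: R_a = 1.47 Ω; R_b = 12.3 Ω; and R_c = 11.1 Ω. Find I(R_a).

Combine the parallel branches: R_p = (1/1.47 + 1/12.3 + 1/11.1)⁻¹ = 1.174 Ω.
V_A by voltage divider: V_A = 9.60 × 1.174/(4.56 + 1.174) = 1.966 mV.
Branch current I = V_A/R_a = 1.966/1.47 = 1.337 mA.
(Equivalently: I_total = 1.674 mA, then current-divider fraction G_k/ΣG = 0.7988.)

I ≈ 1.34 mA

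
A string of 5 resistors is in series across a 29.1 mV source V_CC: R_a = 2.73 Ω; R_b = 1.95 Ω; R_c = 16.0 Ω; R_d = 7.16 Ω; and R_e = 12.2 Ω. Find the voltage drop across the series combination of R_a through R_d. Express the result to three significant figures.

Series total: ΣR = 2.73 + 1.95 + 16.0 + 7.16 + 12.2 = 40.04 Ω.
R_{R_a..R_d} = 2.73 + 1.95 + 16.0 + 7.16 = 27.84 Ω.
V = V_CC · R/ΣR = 29.1 × 0.6953 = 20.23 mV.

V ≈ 20.2 mV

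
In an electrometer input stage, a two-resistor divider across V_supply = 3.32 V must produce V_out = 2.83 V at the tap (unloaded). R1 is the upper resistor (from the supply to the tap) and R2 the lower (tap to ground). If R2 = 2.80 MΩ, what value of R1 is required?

R1 ≈ 0.485 MΩ

V_out/V_supply = R2/(R1+R2) = 0.8524.
Rearranging, R1 = R2·(1−k)/k = 2.80 × 0.1731 = 0.4848 MΩ.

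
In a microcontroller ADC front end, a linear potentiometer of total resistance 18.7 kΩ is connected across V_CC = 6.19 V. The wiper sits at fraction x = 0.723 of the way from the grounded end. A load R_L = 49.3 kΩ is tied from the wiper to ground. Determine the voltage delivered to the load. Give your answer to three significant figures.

V_out ≈ 4.16 V

Lower segment x·R_p = 13.52 kΩ; upper segment (1−x)·R_p = 5.180 kΩ.
Lower segment in parallel with the load: 13.52 ‖ 49.3 = 10.61 kΩ.
V_out = 6.19 × 10.61/(5.180 + 10.61) = 4.159 V.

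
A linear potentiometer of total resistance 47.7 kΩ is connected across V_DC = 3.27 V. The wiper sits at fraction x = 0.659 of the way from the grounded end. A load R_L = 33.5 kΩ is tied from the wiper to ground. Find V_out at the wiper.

The pot divides into 16.27 kΩ above the wiper and 31.43 kΩ below.
R_L loads the lower segment: effective lower R = 16.22 kΩ.
V_out = 3.27 × 16.22/(16.27 + 16.22) = 1.633 V.

V_out ≈ 1.63 V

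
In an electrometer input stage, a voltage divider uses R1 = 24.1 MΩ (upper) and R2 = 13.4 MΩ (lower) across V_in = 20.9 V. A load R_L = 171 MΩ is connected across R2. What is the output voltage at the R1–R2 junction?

First combine the lower leg with the load: R2 ‖ R_L = 12.43 MΩ.
Voltage divider with the loaded lower leg: V_out = 20.9 × 12.43/(24.1 + 12.43) = 20.9 × 0.3402 = 7.110 V.

V_out ≈ 7.11 V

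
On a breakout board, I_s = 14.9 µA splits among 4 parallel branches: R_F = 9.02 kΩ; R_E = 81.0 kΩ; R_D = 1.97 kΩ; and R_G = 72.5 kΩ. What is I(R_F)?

I ≈ 2.56 µA

Total conductance ΣG = 1/9.02 + 1/81.0 + 1/1.97 + 1/72.5 = 0.6446 (units of 1/kΩ).
Current divider: I(R_F) = I_s · G_k/ΣG = 14.9 × (0.1109/0.6446) = 14.9 × 0.1720 = 2.563 µA.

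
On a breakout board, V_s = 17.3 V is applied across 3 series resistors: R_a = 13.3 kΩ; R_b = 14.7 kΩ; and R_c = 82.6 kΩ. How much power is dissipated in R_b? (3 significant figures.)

P ≈ 0.360 mW

The common current is I = 17.3/110.6 = 0.1564 mA.
V(R_b) = I·R = 2.299 V; P = V·I = 2.299 × 0.1564 = 0.3597 mW.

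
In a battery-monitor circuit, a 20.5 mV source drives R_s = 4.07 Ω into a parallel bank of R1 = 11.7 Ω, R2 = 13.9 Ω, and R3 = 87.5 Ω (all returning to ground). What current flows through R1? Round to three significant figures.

I ≈ 1.04 mA

Parallel bank: R_p = 1/(1/11.7 + 1/13.9 + 1/87.5) = 5.923 Ω.
Node voltage V_A = V_CC · R_p/(R_s + R_p) = 20.5 × 0.5927 = 12.15 mV.
I(R1) = V_A / R1 = 12.15/11.7 = 1.038 mA.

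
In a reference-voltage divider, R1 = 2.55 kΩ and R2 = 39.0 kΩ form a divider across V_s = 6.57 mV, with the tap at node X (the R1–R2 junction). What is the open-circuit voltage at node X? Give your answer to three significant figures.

With X open, the divider is unloaded: V_th = 6.57 × 39.0/41.55 = 6.167 mV.

V_th ≈ 6.17 mV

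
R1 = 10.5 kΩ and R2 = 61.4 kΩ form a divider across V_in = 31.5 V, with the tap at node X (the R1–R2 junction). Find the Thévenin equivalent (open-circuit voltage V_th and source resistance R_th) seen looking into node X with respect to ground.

V_th is the unloaded tap voltage: V_in · R2/(R1+R2) = 31.5 × 0.8540 = 26.90 V.
Zeroing V_in shorts the top of R1 to ground, so R_th = R1 ‖ R2 = 8.967 kΩ.

V_th ≈ 26.9 V, R_th ≈ 8.97 kΩ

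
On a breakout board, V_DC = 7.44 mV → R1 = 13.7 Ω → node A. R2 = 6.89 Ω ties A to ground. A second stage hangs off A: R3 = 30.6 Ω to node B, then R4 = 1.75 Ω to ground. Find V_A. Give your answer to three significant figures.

Node A sees R2 in parallel with the series input of stage 2, R3 + R4 = 32.35 Ω.
Effective lower resistance at A: R2 ‖ 32.35 = 5.680 Ω.
V_A = 7.44 × 5.680/(13.7 + 5.680) = 2.181 mV.

V_A ≈ 2.18 mV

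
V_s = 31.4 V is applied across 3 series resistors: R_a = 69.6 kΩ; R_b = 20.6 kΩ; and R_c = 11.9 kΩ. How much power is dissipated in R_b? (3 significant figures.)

Series current I = V_s/ΣR = 31.4/102.1 = 0.3075 mA.
P = I²R = 0.09458 × 20.6 = 1.948 mW.

P ≈ 1.95 mW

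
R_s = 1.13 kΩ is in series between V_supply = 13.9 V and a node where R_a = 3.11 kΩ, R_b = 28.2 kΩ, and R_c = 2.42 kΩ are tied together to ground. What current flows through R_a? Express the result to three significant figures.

I ≈ 2.39 mA

Parallel bank: R_p = 1/(1/3.11 + 1/28.2 + 1/2.42) = 1.298 kΩ.
V_A by voltage divider: V_A = 13.9 × 1.298/(1.13 + 1.298) = 7.432 V.
Branch current I = V_A/R_a = 7.432/3.11 = 2.390 mA.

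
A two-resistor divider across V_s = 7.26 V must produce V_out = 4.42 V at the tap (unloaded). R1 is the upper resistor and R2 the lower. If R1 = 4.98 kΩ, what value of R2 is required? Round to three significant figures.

R2 ≈ 7.75 kΩ

V_out/V_s = R2/(R1+R2) = 0.6088.
Rearranging, R2 = R1·k/(1−k) = 4.98 × 1.556 = 7.751 kΩ.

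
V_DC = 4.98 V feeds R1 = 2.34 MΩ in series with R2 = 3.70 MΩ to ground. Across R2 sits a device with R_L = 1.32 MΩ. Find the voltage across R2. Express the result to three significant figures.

The load sits in parallel with R2, giving an effective lower resistance R2' = R2·R_L/(R2+R_L) = 0.9729 MΩ.
Then V_out = V_DC · R2'/(R1 + R2') = 4.98 × 0.9729/3.313 = 1.462 V.

V_out ≈ 1.46 V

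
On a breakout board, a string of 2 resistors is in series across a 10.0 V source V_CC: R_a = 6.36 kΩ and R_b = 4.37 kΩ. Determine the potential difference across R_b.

Series total: ΣR = 6.36 + 4.37 = 10.73 kΩ.
Voltage divider: V = V_CC · (4.370 / 10.73) = 10.0 × 0.4073 = 4.073 V.

V ≈ 4.07 V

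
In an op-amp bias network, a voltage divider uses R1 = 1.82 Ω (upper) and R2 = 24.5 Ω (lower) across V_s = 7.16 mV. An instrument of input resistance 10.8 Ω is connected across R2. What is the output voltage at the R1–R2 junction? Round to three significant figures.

V_out ≈ 5.76 mV

The load sits in parallel with R2, giving an effective lower resistance R2' = R2·R_L/(R2+R_L) = 7.496 Ω.
Voltage divider with the loaded lower leg: V_out = 7.16 × 7.496/(1.82 + 7.496) = 7.16 × 0.8046 = 5.761 mV.
(Unloaded it would be 6.66 mV; the load pulls it down.)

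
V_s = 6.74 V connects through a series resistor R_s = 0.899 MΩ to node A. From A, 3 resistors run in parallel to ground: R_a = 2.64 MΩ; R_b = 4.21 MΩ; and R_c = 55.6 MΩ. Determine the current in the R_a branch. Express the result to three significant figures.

I ≈ 1.63 µA

Equivalent of the parallel group: R_p = 1.577 MΩ.
Node voltage V_A = V_s · R_p/(R_s + R_p) = 6.74 × 0.6368 = 4.292 V.
I(R_a) = V_A / R_a = 4.292/2.64 = 1.626 µA.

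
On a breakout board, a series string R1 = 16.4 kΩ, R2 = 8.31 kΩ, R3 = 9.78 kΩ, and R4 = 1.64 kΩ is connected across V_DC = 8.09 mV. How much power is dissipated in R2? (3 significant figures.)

P ≈ 0.417 nW

Series current I = V_DC/ΣR = 8.09/36.13 = 0.2239 µA.
V(R2) = I·R = 1.861 mV; P = V·I = 1.861 × 0.2239 = 0.4166 nW.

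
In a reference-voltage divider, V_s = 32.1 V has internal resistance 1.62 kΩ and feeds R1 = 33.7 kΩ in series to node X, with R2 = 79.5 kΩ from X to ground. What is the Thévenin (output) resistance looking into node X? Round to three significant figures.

R_th ≈ 24.5 kΩ

R1' = 1.62 + 33.7 = 35.32 kΩ (source resistance + R1).
Looking into X with the source shorted: R_th = R1'·R2/(R1'+R2) = 35.32 × 79.5/114.8 = 24.46 kΩ.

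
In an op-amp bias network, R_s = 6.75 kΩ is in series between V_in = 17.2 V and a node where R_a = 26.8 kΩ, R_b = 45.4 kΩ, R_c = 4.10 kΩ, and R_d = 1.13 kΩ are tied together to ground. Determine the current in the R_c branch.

Combine the parallel branches: R_p = (1/26.8 + 1/45.4 + 1/4.10 + 1/1.13)⁻¹ = 0.8416 kΩ.
Node voltage V_A = V_in · R_p/(R_s + R_p) = 17.2 × 0.1109 = 1.907 V.
Branch current I = V_A/R_c = 1.907/4.10 = 0.4651 mA.

I ≈ 0.465 mA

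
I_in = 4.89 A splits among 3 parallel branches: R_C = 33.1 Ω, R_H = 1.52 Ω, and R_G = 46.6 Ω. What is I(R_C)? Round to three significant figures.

Conductances: ΣG = 1/33.1 + 1/1.52 + 1/46.6 = 0.7096 (1/Ω).
Current divider: I(R_C) = I_in · G_k/ΣG = 4.89 × (0.03021/0.7096) = 4.89 × 0.04258 = 0.2082 A.

I ≈ 0.208 A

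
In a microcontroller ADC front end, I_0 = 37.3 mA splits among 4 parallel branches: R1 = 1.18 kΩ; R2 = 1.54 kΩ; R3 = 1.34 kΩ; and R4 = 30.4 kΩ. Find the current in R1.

I ≈ 13.9 mA

ΣG = 1/1.18 + 1/1.54 + 1/1.34 + 1/30.4 = 2.276.
Current divider: I(R1) = I_0 · G_k/ΣG = 37.3 × (0.8475/2.276) = 37.3 × 0.3723 = 13.89 mA.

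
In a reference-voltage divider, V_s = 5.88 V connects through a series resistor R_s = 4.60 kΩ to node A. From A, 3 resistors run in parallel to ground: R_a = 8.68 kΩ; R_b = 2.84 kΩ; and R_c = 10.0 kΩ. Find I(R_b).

Combine the parallel branches: R_p = (1/8.68 + 1/2.84 + 1/10.0)⁻¹ = 1.763 kΩ.
V_A = 5.88 × 1.763/6.363 = 1.629 V.
I(R_b) = V_A / R_b = 1.629/2.84 = 0.5736 mA.

I ≈ 0.574 mA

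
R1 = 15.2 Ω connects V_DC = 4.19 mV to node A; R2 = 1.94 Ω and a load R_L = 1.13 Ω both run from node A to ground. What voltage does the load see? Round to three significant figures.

V_out ≈ 0.188 mV

The load sits in parallel with R2, giving an effective lower resistance R2' = R2·R_L/(R2+R_L) = 0.7141 Ω.
Now apply the divider: V_out = 4.19 × 0.04487 = 0.1880 mV.
(Unloaded it would be 0.474 mV; the load pulls it down.)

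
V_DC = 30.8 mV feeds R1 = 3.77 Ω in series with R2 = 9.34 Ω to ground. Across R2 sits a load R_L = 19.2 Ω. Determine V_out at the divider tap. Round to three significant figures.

First combine the lower leg with the load: R2 ‖ R_L = 6.283 Ω.
Then V_out = V_DC · R2'/(R1 + R2') = 30.8 × 6.283/10.05 = 19.25 mV.

V_out ≈ 19.3 mV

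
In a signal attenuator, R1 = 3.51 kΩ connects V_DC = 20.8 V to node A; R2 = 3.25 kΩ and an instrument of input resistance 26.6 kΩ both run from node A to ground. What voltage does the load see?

V_out ≈ 9.40 V

First combine the lower leg with the load: R2 ‖ R_L = 2.896 kΩ.
Now apply the divider: V_out = 20.8 × 0.4521 = 9.403 V.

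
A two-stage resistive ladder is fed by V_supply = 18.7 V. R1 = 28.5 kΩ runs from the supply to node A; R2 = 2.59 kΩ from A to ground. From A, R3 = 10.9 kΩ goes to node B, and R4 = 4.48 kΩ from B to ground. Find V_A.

Looking into the second stage from A: R3 + R4 = 15.38 kΩ appears in parallel with R2.
R2 ‖ (R3+R4) = 2.217 kΩ.
V_A = 18.7 × 2.217/(28.5 + 2.217) = 1.350 V.

V_A ≈ 1.35 V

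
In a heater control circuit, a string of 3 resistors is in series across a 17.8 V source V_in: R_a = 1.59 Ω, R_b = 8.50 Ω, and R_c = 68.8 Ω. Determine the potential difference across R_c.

Total series resistance ΣR = 1.59 + 8.50 + 68.8 = 78.89 Ω.
By the voltage-divider rule, V = 17.8 × 68.80/78.89 = 15.52 V.

V ≈ 15.5 V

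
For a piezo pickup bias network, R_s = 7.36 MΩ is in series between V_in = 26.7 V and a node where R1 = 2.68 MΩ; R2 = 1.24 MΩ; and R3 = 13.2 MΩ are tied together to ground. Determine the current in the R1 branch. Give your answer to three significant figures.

I ≈ 0.973 µA

Combine the parallel branches: R_p = (1/2.68 + 1/1.24 + 1/13.2)⁻¹ = 0.7966 MΩ.
V_A = 26.7 × 0.7966/8.157 = 2.608 V.
I(R1) = V_A / R1 = 2.608/2.68 = 0.9730 µA.
(Equivalently: I_total = 3.273 µA, then current-divider fraction G_k/ΣG = 0.2972.)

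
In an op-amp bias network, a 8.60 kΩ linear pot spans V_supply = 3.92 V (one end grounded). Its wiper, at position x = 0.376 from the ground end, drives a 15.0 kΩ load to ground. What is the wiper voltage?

Split the track: R_lower = x·R_p = 3.234 kΩ, R_upper = (1−x)·R_p = 5.366 kΩ.
R_L loads the lower segment: effective lower R = 2.660 kΩ.
Then V_out = V_supply · 2.660/(5.366 + 2.660) = 1.299 V.
(Unloaded: V_out = x·V_supply = 1.47 V.)

V_out ≈ 1.30 V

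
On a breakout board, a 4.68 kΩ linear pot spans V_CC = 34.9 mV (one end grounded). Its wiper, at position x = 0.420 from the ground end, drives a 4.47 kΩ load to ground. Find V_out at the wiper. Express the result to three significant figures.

The pot divides into 2.714 kΩ above the wiper and 1.966 kΩ below.
(x·R_p) ‖ R_L = 1.365 kΩ.
Loaded-divider output: V_out = 34.9 × 0.3346 = 11.68 mV.
(Unloaded: V_out = x·V_CC = 14.7 mV.)

V_out ≈ 11.7 mV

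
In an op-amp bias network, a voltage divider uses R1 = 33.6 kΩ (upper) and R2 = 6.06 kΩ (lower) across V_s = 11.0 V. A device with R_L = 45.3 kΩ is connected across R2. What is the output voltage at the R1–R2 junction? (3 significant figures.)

V_out ≈ 1.51 V

The load sits in parallel with R2, giving an effective lower resistance R2' = R2·R_L/(R2+R_L) = 5.345 kΩ.
Then V_out = V_s · R2'/(R1 + R2') = 11.0 × 5.345/38.94 = 1.510 V.
(Unloaded it would be 1.68 V; the load pulls it down.)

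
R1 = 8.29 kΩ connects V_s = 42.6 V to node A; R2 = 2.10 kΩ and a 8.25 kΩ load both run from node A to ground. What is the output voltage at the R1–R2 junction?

R2 ‖ R_L = (2.10 × 8.25)/(2.10 + 8.25) = 1.674 kΩ.
Now apply the divider: V_out = 42.6 × 0.1680 = 7.157 V.

V_out ≈ 7.16 V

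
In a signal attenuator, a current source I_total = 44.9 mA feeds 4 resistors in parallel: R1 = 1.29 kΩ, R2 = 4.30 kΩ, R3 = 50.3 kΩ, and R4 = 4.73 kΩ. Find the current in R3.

I ≈ 0.720 mA

Conductances: ΣG = 1/1.29 + 1/4.30 + 1/50.3 + 1/4.73 = 1.239 (1/kΩ).
R3 takes the fraction G_k/ΣG = 0.01988/1.239 = 0.01605, so I = 44.9 × 0.01605 = 0.7204 mA.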